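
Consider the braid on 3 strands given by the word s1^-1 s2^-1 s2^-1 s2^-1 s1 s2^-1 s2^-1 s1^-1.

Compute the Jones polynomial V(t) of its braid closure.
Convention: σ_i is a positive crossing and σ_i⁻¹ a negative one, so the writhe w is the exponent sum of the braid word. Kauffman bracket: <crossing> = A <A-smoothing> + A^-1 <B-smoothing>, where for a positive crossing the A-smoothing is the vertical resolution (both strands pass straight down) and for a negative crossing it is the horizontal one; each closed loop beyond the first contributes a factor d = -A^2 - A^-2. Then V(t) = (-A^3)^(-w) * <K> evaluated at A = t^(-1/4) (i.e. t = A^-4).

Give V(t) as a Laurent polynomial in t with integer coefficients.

t^-2 - t^-3 + 3*t^-4 - 3*t^-5 + 3*t^-6 - 3*t^-7 + 2*t^-8 - t^-9

Derivation:
Braid: s1^-1 s2^-1 s2^-1 s2^-1 s1 s2^-1 s2^-1 s1^-1 on 3 strands, 8 crossings.
Writhe w = (#positive) - (#negative) = 1 - 7 = -6.
State-sum expansion of <K>. There are 2^8 = 256 states.
For each crossing: s=0 is the vertical smoothing, s=1 horizontal. Crossing k contributes A^(sign_k * (1 - 2*s_k)); loop factor d = -A^2 - A^-2.
Tabulate the states by total A-exponent and number of loops L (A-exp: L × count):
  A^8: L=6 ×1
  A^6: L=5 ×8
  A^4: L=4 ×27, L=6 ×1
  A^2: L=3 ×49, L=5 ×7
  A^0: L=2 ×49, L=4 ×21
  A^-2: L=1 ×22, L=3 ×34
  A^-4: L=2 ×27, L=4 ×1
  A^-6: L=1 ×5, L=3 ×3
  A^-8: L=2 ×1
Each group contributes A^e * Σ count * d^(L-1):
Powers of d = -A^2 - A^-2: d^2 = A^4 + 2 + A^-4; d^3 = -A^6 - 3*A^2 - 3*A^-2 - A^-6; d^4 = A^8 + 4*A^4 + 6 + 4*A^-4 + A^-8; d^5 = -A^10 - 5*A^6 - 10*A^2 - 10*A^-2 - 5*A^-6 - A^-10.
  A^8 * (d^5) = -A^18 - 5*A^14 - 10*A^10 - 10*A^6 - 5*A^2 - A^-2
  A^6 * (8*d^4) = 8*A^14 + 32*A^10 + 48*A^6 + 32*A^2 + 8*A^-2
  A^4 * (27*d^3 + d^5) = -A^14 - 32*A^10 - 91*A^6 - 91*A^2 - 32*A^-2 - A^-6
  A^2 * (49*d^2 + 7*d^4) = 7*A^10 + 77*A^6 + 140*A^2 + 77*A^-2 + 7*A^-6
  A^0 * (49*d + 21*d^3) = -21*A^6 - 112*A^2 - 112*A^-2 - 21*A^-6
  A^-2 * (22 + 34*d^2) = 34*A^2 + 90*A^-2 + 34*A^-6
  A^-4 * (27*d + d^3) = -A^2 - 30*A^-2 - 30*A^-6 - A^-10
  A^-6 * (5 + 3*d^2) = 3*A^-2 + 11*A^-6 + 3*A^-10
  A^-8 * (d) = -A^-6 - A^-10
Summing the groups: <K> = -A^18 + 2*A^14 - 3*A^10 + 3*A^6 - 3*A^2 + 3*A^-2 - A^-6 + A^-10
Normalise by the writhe: (-A^3)^(-w) = (-A^3)^(6) = A^18, so f(A) = A^18 * <K> = -A^36 + 2*A^32 - 3*A^28 + 3*A^24 - 3*A^20 + 3*A^16 - A^12 + A^8.
Substitute A = t^(-1/4), i.e. A^e → t^(-e/4): V(t) = t^-2 - t^-3 + 3*t^-4 - 3*t^-5 + 3*t^-6 - 3*t^-7 + 2*t^-8 - t^-9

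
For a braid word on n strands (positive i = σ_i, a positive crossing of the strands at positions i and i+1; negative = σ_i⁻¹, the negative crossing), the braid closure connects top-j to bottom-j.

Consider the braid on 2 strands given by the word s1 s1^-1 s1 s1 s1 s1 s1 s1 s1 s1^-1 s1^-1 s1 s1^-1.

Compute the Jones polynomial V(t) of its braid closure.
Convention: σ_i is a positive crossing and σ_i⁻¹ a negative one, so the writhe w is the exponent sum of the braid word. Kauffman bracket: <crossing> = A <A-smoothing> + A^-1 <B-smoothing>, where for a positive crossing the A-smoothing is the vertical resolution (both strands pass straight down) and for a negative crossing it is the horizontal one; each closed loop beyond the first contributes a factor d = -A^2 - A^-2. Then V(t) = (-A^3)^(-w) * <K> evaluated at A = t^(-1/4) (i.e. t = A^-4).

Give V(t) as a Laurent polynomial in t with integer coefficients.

-t^7 + t^6 - t^5 + t^4 + t^2

Derivation:
The presented braid s1 s1^-1 s1 s1 s1 s1 s1 s1 s1 s1^-1 s1^-1 s1 s1^-1 on 2 strands reduces by inverse Markov moves (closure unchanged at each step):
  Deconjugate: the word is γ·β·γ⁻¹ with γ = s1 (prefix) and γ⁻¹ = s1^-1 (suffix); strip both.
  Deconjugate: the word is γ·β·γ⁻¹ with γ = s1^-1 s1 (prefix) and γ⁻¹ = s1^-1 s1 (suffix); strip both.
  Deconjugate: the word is γ·β·γ⁻¹ with γ = s1 (prefix) and γ⁻¹ = s1^-1 (suffix); strip both.
Reduced to β = s1 s1 s1 s1 s1 on 2 strands, 5 crossings.
Compute on β:
Braid: s1 s1 s1 s1 s1 on 2 strands, 5 crossings.
Writhe w = (#positive) - (#negative) = 5 - 0 = 5.
State-sum expansion of <K>. There are 2^5 = 32 states.
Each crossing splits two ways (0=vertical, 1=horizontal). The state's weight is A^(#A-smoothings - #B-smoothings) * d^(loops - 1).
  state 00000: A-exp=+5, loops=2, term = A^5 * d^1
  state 00001: A-exp=+3, loops=1, term = A^3 * d^0
  state 00010: A-exp=+3, loops=1, term = A^3 * d^0
  state 00011: A-exp=+1, loops=2, term = A^1 * d^1
  state 00100: A-exp=+3, loops=1, term = A^3 * d^0
  state 00101: A-exp=+1, loops=2, term = A^1 * d^1
  state 00110: A-exp=+1, loops=2, term = A^1 * d^1
  state 00111: A-exp=-1, loops=3, term = A^-1 * d^2
  state 01000: A-exp=+3, loops=1, term = A^3 * d^0
  state 01001: A-exp=+1, loops=2, term = A^1 * d^1
  state 01010: A-exp=+1, loops=2, term = A^1 * d^1
  state 01011: A-exp=-1, loops=3, term = A^-1 * d^2
  state 01100: A-exp=+1, loops=2, term = A^1 * d^1
  state 01101: A-exp=-1, loops=3, term = A^-1 * d^2
  state 01110: A-exp=-1, loops=3, term = A^-1 * d^2
  state 01111: A-exp=-3, loops=4, term = A^-3 * d^3
  state 10000: A-exp=+3, loops=1, term = A^3 * d^0
  state 10001: A-exp=+1, loops=2, term = A^1 * d^1
  state 10010: A-exp=+1, loops=2, term = A^1 * d^1
  state 10011: A-exp=-1, loops=3, term = A^-1 * d^2
  state 10100: A-exp=+1, loops=2, term = A^1 * d^1
  state 10101: A-exp=-1, loops=3, term = A^-1 * d^2
  state 10110: A-exp=-1, loops=3, term = A^-1 * d^2
  state 10111: A-exp=-3, loops=4, term = A^-3 * d^3
  state 11000: A-exp=+1, loops=2, term = A^1 * d^1
  state 11001: A-exp=-1, loops=3, term = A^-1 * d^2
  state 11010: A-exp=-1, loops=3, term = A^-1 * d^2
  state 11011: A-exp=-3, loops=4, term = A^-3 * d^3
  state 11100: A-exp=-1, loops=3, term = A^-1 * d^2
  state 11101: A-exp=-3, loops=4, term = A^-3 * d^3
  state 11110: A-exp=-3, loops=4, term = A^-3 * d^3
  state 11111: A-exp=-5, loops=5, term = A^-5 * d^4
Collect the terms by A-exponent (count of states per loop number):
Powers of d = -A^2 - A^-2: d^2 = A^4 + 2 + A^-4; d^3 = -A^6 - 3*A^2 - 3*A^-2 - A^-6; d^4 = A^8 + 4*A^4 + 6 + 4*A^-4 + A^-8.
  A^5 * (d) = -A^7 - A^3
  A^3 * (5) = 5*A^3
  A^1 * (10*d) = -10*A^3 - 10*A^-1
  A^-1 * (10*d^2) = 10*A^3 + 20*A^-1 + 10*A^-5
  A^-3 * (5*d^3) = -5*A^3 - 15*A^-1 - 15*A^-5 - 5*A^-9
  A^-5 * (d^4) = A^3 + 4*A^-1 + 6*A^-5 + 4*A^-9 + A^-13
Summing the groups: <K> = -A^7 - A^-1 + A^-5 - A^-9 + A^-13
Normalise by the writhe: (-A^3)^(-w) = (-A^3)^(-5) = -A^-15, so f(A) = -A^-15 * <K> = A^-8 + A^-16 - A^-20 + A^-24 - A^-28.
Substitute A = t^(-1/4), i.e. A^e → t^(-e/4): V(t) = -t^7 + t^6 - t^5 + t^4 + t^2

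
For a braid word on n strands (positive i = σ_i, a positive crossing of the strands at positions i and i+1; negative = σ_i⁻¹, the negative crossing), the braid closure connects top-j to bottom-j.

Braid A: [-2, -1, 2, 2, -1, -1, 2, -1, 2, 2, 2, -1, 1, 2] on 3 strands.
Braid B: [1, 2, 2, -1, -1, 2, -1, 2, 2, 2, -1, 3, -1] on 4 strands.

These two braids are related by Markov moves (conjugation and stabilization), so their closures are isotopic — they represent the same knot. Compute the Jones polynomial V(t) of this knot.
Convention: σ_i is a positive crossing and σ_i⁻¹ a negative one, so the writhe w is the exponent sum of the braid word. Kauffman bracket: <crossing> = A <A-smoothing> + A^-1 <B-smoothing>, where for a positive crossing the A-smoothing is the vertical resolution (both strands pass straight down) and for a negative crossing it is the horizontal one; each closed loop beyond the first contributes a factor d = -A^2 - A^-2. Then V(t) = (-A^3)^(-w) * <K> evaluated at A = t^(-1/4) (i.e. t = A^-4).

t^7 - 3*t^6 + 6*t^5 - 9*t^4 + 11*t^3 - 12*t^2 + 11*t - 8 + 6*t^-1 - 3*t^-2 + t^-3

Derivation:
Markov-equivalent braids have isotopic closures, hence identical knot invariants. Strip the Markov moves from each word to reach a common short braid β, then compute V(t) once on β.
Braid A: s2^-1 s1^-1 s2 s2 s1^-1 s1^-1 s2 s1^-1 s2 s2 s2 s1^-1 s1 s2 on 3 strands reduces by inverse Markov moves (closure unchanged at each step):
  Deconjugate: the word is γ·β·γ⁻¹ with γ = s2^-1 (prefix) and γ⁻¹ = s2 (suffix); strip both.
  Deconjugate: the word is γ·β·γ⁻¹ with γ = s1^-1 (prefix) and γ⁻¹ = s1 (suffix); strip both.
Reduced to β = s2 s2 s1^-1 s1^-1 s2 s1^-1 s2 s2 s2 s1^-1 on 3 strands, 10 crossings.
Braid B: s1 s2 s2 s1^-1 s1^-1 s2 s1^-1 s2 s2 s2 s1^-1 s3 s1^-1 on 4 strands reduces by inverse Markov moves (closure unchanged at each step):
  Deconjugate: the word is γ·β·γ⁻¹ with γ = s1 (prefix) and γ⁻¹ = s1^-1 (suffix); strip both.
  Destabilize: the word has the form β·s3 where s3 occurs only as the final letter (β ∈ B_3); drop it and the last strand → 3 strands.
Reduced to β = s2 s2 s1^-1 s1^-1 s2 s1^-1 s2 s2 s2 s1^-1 on 3 strands, 10 crossings.
Both give the same β = s2 s2 s1^-1 s1^-1 s2 s1^-1 s2 s2 s2 s1^-1 on 3 strands, so one state sum suffices:
Braid: s2 s2 s1^-1 s1^-1 s2 s1^-1 s2 s2 s2 s1^-1 on 3 strands, 10 crossings.
Writhe w = (#positive) - (#negative) = 6 - 4 = 2.
State-sum expansion of <K>. There are 2^10 = 1024 states.
Smooth each crossing (0=||, 1=⌣⌢); contribution A^(Σ sign_k(1-2s_k)) * d^(L-1).
Tabulate the states by total A-exponent and number of loops L (A-exp: L × count):
  A^10: L=5 ×1
  A^8: L=4 ×10
  A^6: L=3 ×41, L=5 ×4
  A^4: L=2 ×81, L=4 ×38, L=6 ×1
  A^2: L=1 ×71, L=3 ×117, L=5 ×22
  A^0: L=2 ×154, L=4 ×91, L=6 ×7
  A^-2: L=3 ×168, L=5 ×41, L=7 ×1
  A^-4: L=4 ×110, L=6 ×10
  A^-6: L=5 ×44, L=7 ×1
  A^-8: L=6 ×10
  A^-10: L=7 ×1
Each group contributes A^e * Σ count * d^(L-1):
Powers of d = -A^2 - A^-2: d^2 = A^4 + 2 + A^-4; d^3 = -A^6 - 3*A^2 - 3*A^-2 - A^-6; d^4 = A^8 + 4*A^4 + 6 + 4*A^-4 + A^-8; d^5 = -A^10 - 5*A^6 - 10*A^2 - 10*A^-2 - 5*A^-6 - A^-10; d^6 = A^12 + 6*A^8 + 15*A^4 + 20 + 15*A^-4 + 6*A^-8 + A^-12.
  A^10 * (d^4) = A^18 + 4*A^14 + 6*A^10 + 4*A^6 + A^2
  A^8 * (10*d^3) = -10*A^14 - 30*A^10 - 30*A^6 - 10*A^2
  A^6 * (41*d^2 + 4*d^4) = 4*A^14 + 57*A^10 + 106*A^6 + 57*A^2 + 4*A^-2
  A^4 * (81*d + 38*d^3 + d^5) = -A^14 - 43*A^10 - 205*A^6 - 205*A^2 - 43*A^-2 - A^-6
  A^2 * (71 + 117*d^2 + 22*d^4) = 22*A^10 + 205*A^6 + 437*A^2 + 205*A^-2 + 22*A^-6
  A^0 * (154*d + 91*d^3 + 7*d^5) = -7*A^10 - 126*A^6 - 497*A^2 - 497*A^-2 - 126*A^-6 - 7*A^-10
  A^-2 * (168*d^2 + 41*d^4 + d^6) = A^10 + 47*A^6 + 347*A^2 + 602*A^-2 + 347*A^-6 + 47*A^-10 + A^-14
  A^-4 * (110*d^3 + 10*d^5) = -10*A^6 - 160*A^2 - 430*A^-2 - 430*A^-6 - 160*A^-10 - 10*A^-14
  A^-6 * (44*d^4 + d^6) = A^6 + 50*A^2 + 191*A^-2 + 284*A^-6 + 191*A^-10 + 50*A^-14 + A^-18
  A^-8 * (10*d^5) = -10*A^2 - 50*A^-2 - 100*A^-6 - 100*A^-10 - 50*A^-14 - 10*A^-18
  A^-10 * (d^6) = A^2 + 6*A^-2 + 15*A^-6 + 20*A^-10 + 15*A^-14 + 6*A^-18 + A^-22
Summing the groups: <K> = A^18 - 3*A^14 + 6*A^10 - 8*A^6 + 11*A^2 - 12*A^-2 + 11*A^-6 - 9*A^-10 + 6*A^-14 - 3*A^-18 + A^-22
Normalise by the writhe: (-A^3)^(-w) = (-A^3)^(-2) = A^-6, so f(A) = A^-6 * <K> = A^12 - 3*A^8 + 6*A^4 - 8 + 11*A^-4 - 12*A^-8 + 11*A^-12 - 9*A^-16 + 6*A^-20 - 3*A^-24 + A^-28.
Substitute A = t^(-1/4), i.e. A^e → t^(-e/4): V(t) = t^7 - 3*t^6 + 6*t^5 - 9*t^4 + 11*t^3 - 12*t^2 + 11*t - 8 + 6*t^-1 - 3*t^-2 + t^-3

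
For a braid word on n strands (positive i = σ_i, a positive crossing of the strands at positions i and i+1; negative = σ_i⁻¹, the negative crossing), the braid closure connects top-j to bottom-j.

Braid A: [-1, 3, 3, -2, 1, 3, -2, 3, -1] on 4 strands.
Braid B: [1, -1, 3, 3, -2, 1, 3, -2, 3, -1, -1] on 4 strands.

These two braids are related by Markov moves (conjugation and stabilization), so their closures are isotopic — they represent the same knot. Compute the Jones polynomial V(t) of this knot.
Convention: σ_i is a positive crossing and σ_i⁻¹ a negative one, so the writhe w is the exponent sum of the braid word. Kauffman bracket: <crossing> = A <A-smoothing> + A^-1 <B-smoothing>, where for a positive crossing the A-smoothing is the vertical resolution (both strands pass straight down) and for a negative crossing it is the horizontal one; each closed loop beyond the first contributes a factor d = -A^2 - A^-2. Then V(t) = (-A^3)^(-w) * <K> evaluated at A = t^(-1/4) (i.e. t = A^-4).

t^5 - 2*t^4 + 3*t^3 - 3*t^2 + 3*t - 3 + 2*t^-1 - t^-2 + t^-3

Derivation:
Markov-equivalent braids have isotopic closures, hence identical knot invariants. Strip the Markov moves from each word to reach a common short braid β, then compute V(t) once on β.
Braid A: s1^-1 s3 s3 s2^-1 s1 s3 s2^-1 s3 s1^-1 on 4 strands has no conjugating prefix/suffix or stabilization to strip; take β = s1^-1 s3 s3 s2^-1 s1 s3 s2^-1 s3 s1^-1.
Braid B: s1 s1^-1 s3 s3 s2^-1 s1 s3 s2^-1 s3 s1^-1 s1^-1 on 4 strands reduces by inverse Markov moves (closure unchanged at each step):
  Deconjugate: the word is γ·β·γ⁻¹ with γ = s1 (prefix) and γ⁻¹ = s1^-1 (suffix); strip both.
Reduced to β = s1^-1 s3 s3 s2^-1 s1 s3 s2^-1 s3 s1^-1 on 4 strands, 9 crossings.
Both give the same β = s1^-1 s3 s3 s2^-1 s1 s3 s2^-1 s3 s1^-1 on 4 strands, so one state sum suffices:
Braid: s1^-1 s3 s3 s2^-1 s1 s3 s2^-1 s3 s1^-1 on 4 strands, 9 crossings.
Writhe w = (#positive) - (#negative) = 5 - 4 = 1.
Enumerate smoothing states for the bracket polynomial. There are 2^9 = 512 states.
Smooth each crossing (0=||, 1=⌣⌢); contribution A^(Σ sign_k(1-2s_k)) * d^(L-1).
Tabulate the states by total A-exponent and number of loops L (A-exp: L × count):
  A^9: L=4 ×1
  A^7: L=3 ×9
  A^5: L=2 ×29, L=4 ×7
  A^3: L=1 ×30, L=3 ×52, L=5 ×2
  A^1: L=2 ×83, L=4 ×43
  A^-1: L=1 ×11, L=3 ×93, L=5 ×22
  A^-3: L=2 ×19, L=4 ×58, L=6 ×7
  A^-5: L=3 ×15, L=5 ×20, L=7 ×1
  A^-7: L=4 ×6, L=6 ×3
  A^-9: L=5 ×1
Each group contributes A^e * Σ count * d^(L-1):
Powers of d = -A^2 - A^-2: d^2 = A^4 + 2 + A^-4; d^3 = -A^6 - 3*A^2 - 3*A^-2 - A^-6; d^4 = A^8 + 4*A^4 + 6 + 4*A^-4 + A^-8; d^5 = -A^10 - 5*A^6 - 10*A^2 - 10*A^-2 - 5*A^-6 - A^-10; d^6 = A^12 + 6*A^8 + 15*A^4 + 20 + 15*A^-4 + 6*A^-8 + A^-12.
  A^9 * (d^3) = -A^15 - 3*A^11 - 3*A^7 - A^3
  A^7 * (9*d^2) = 9*A^11 + 18*A^7 + 9*A^3
  A^5 * (29*d + 7*d^3) = -7*A^11 - 50*A^7 - 50*A^3 - 7*A^-1
  A^3 * (30 + 52*d^2 + 2*d^4) = 2*A^11 + 60*A^7 + 146*A^3 + 60*A^-1 + 2*A^-5
  A^1 * (83*d + 43*d^3) = -43*A^7 - 212*A^3 - 212*A^-1 - 43*A^-5
  A^-1 * (11 + 93*d^2 + 22*d^4) = 22*A^7 + 181*A^3 + 329*A^-1 + 181*A^-5 + 22*A^-9
  A^-3 * (19*d + 58*d^3 + 7*d^5) = -7*A^7 - 93*A^3 - 263*A^-1 - 263*A^-5 - 93*A^-9 - 7*A^-13
  A^-5 * (15*d^2 + 20*d^4 + d^6) = A^7 + 26*A^3 + 110*A^-1 + 170*A^-5 + 110*A^-9 + 26*A^-13 + A^-17
  A^-7 * (6*d^3 + 3*d^5) = -3*A^3 - 21*A^-1 - 48*A^-5 - 48*A^-9 - 21*A^-13 - 3*A^-17
  A^-9 * (d^4) = A^-1 + 4*A^-5 + 6*A^-9 + 4*A^-13 + A^-17
Summing the groups: <K> = -A^15 + A^11 - 2*A^7 + 3*A^3 - 3*A^-1 + 3*A^-5 - 3*A^-9 + 2*A^-13 - A^-17
Normalise by the writhe: (-A^3)^(-w) = (-A^3)^(-1) = -A^-3, so f(A) = -A^-3 * <K> = A^12 - A^8 + 2*A^4 - 3 + 3*A^-4 - 3*A^-8 + 3*A^-12 - 2*A^-16 + A^-20.
Substitute A = t^(-1/4), i.e. A^e → t^(-e/4): V(t) = t^5 - 2*t^4 + 3*t^3 - 3*t^2 + 3*t - 3 + 2*t^-1 - t^-2 + t^-3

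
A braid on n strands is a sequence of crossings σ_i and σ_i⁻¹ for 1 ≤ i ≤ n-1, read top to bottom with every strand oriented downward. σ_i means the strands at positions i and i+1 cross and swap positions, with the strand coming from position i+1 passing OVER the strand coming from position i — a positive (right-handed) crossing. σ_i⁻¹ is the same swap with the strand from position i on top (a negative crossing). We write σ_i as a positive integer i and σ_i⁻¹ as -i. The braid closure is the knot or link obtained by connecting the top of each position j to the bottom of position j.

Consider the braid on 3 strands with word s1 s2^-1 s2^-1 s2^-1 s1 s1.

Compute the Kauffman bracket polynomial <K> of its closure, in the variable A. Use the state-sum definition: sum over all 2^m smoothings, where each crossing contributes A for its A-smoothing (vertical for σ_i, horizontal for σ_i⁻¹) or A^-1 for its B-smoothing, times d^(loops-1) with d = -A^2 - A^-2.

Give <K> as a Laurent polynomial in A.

Braid: s1 s2^-1 s2^-1 s2^-1 s1 s1 on 3 strands, 6 crossings.
Writhe w = (#positive) - (#negative) = 3 - 3 = 0.
Enumerate smoothing states for the bracket polynomial. There are 2^6 = 64 states.
Smooth each crossing (0=||, 1=⌣⌢); contribution A^(Σ sign_k(1-2s_k)) * d^(L-1).
Tabulate the states by total A-exponent and number of loops L (A-exp: L × count):
  A^6: L=4 ×1
  A^4: L=3 ×6
  A^2: L=2 ×12, L=4 ×3
  A^0: L=1 ×9, L=3 ×10, L=5 ×1
  A^-2: L=2 ×12, L=4 ×3
  A^-4: L=3 ×6
  A^-6: L=4 ×1
Each group contributes A^e * Σ count * d^(L-1):
Powers of d = -A^2 - A^-2: d^2 = A^4 + 2 + A^-4; d^3 = -A^6 - 3*A^2 - 3*A^-2 - A^-6; d^4 = A^8 + 4*A^4 + 6 + 4*A^-4 + A^-8.
  A^6 * (d^3) = -A^12 - 3*A^8 - 3*A^4 - 1
  A^4 * (6*d^2) = 6*A^8 + 12*A^4 + 6
  A^2 * (12*d + 3*d^3) = -3*A^8 - 21*A^4 - 21 - 3*A^-4
  A^0 * (9 + 10*d^2 + d^4) = A^8 + 14*A^4 + 35 + 14*A^-4 + A^-8
  A^-2 * (12*d + 3*d^3) = -3*A^4 - 21 - 21*A^-4 - 3*A^-8
  A^-4 * (6*d^2) = 6 + 12*A^-4 + 6*A^-8
  A^-6 * (d^3) = -1 - 3*A^-4 - 3*A^-8 - A^-12
Summing the groups: <K> = -A^12 + A^8 - A^4 + 3 - A^-4 + A^-8 - A^-12

Answer: -A^12 + A^8 - A^4 + 3 - A^-4 + A^-8 - A^-12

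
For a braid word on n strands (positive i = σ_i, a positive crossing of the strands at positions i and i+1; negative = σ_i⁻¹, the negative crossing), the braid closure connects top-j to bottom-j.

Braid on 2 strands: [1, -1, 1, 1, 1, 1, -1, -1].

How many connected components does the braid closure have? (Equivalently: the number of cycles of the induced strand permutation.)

2

Derivation:
Track the strand permutation on 2 strands, starting from identity.
  step 1: s1 swaps positions 1,2 -> [2 1]
  step 2: s1^-1 swaps positions 1,2 -> [1 2]
  step 3: s1 swaps positions 1,2 -> [2 1]
  step 4: s1 swaps positions 1,2 -> [1 2]
  step 5: s1 swaps positions 1,2 -> [2 1]
  step 6: s1 swaps positions 1,2 -> [1 2]
  step 7: s1^-1 swaps positions 1,2 -> [2 1]
  step 8: s1^-1 swaps positions 1,2 -> [1 2]
Final permutation (position -> original strand): [1 2]
Closure components = cycle count of this permutation = 2.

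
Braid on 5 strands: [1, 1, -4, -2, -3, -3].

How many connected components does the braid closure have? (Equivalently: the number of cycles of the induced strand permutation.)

3

Derivation:
Track the strand permutation on 5 strands, starting from identity.
  step 1: s1 swaps positions 1,2 -> [2 1 3 4 5]
  step 2: s1 swaps positions 1,2 -> [1 2 3 4 5]
  step 3: s4^-1 swaps positions 4,5 -> [1 2 3 5 4]
  step 4: s2^-1 swaps positions 2,3 -> [1 3 2 5 4]
  step 5: s3^-1 swaps positions 3,4 -> [1 3 5 2 4]
  step 6: s3^-1 swaps positions 3,4 -> [1 3 2 5 4]
Final permutation (position -> original strand): [1 3 2 5 4]
Closure components = cycle count of this permutation = 3.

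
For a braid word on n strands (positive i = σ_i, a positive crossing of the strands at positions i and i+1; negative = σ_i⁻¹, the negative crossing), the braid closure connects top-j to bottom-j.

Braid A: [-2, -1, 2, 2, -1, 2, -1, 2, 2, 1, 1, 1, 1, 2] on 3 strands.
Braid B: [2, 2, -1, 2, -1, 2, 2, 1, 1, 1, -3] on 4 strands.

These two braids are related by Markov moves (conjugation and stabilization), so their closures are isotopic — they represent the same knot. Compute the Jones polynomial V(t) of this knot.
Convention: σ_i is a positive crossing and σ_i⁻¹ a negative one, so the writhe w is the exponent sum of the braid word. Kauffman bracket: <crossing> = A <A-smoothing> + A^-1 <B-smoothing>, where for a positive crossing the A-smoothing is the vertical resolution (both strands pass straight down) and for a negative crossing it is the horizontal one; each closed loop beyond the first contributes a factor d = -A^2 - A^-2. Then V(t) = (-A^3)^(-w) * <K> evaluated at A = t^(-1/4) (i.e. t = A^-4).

t^10 - 4*t^9 + 6*t^8 - 8*t^7 + 9*t^6 - 8*t^5 + 7*t^4 - 4*t^3 + 2*t^2

Derivation:
Markov-equivalent braids have isotopic closures, hence identical knot invariants. Strip the Markov moves from each word to reach a common short braid β, then compute V(t) once on β.
Braid A: s2^-1 s1^-1 s2 s2 s1^-1 s2 s1^-1 s2 s2 s1 s1 s1 s1 s2 on 3 strands reduces by inverse Markov moves (closure unchanged at each step):
  Deconjugate: the word is γ·β·γ⁻¹ with γ = s2^-1 (prefix) and γ⁻¹ = s2 (suffix); strip both.
  Deconjugate: the word is γ·β·γ⁻¹ with γ = s1^-1 (prefix) and γ⁻¹ = s1 (suffix); strip both.
Reduced to β = s2 s2 s1^-1 s2 s1^-1 s2 s2 s1 s1 s1 on 3 strands, 10 crossings.
Braid B: s2 s2 s1^-1 s2 s1^-1 s2 s2 s1 s1 s1 s3^-1 on 4 strands reduces by inverse Markov moves (closure unchanged at each step):
  Destabilize: the word has the form β·s3^-1 where s3^-1 occurs only as the final letter (β ∈ B_3); drop it and the last strand → 3 strands.
Reduced to β = s2 s2 s1^-1 s2 s1^-1 s2 s2 s1 s1 s1 on 3 strands, 10 crossings.
Both give the same β = s2 s2 s1^-1 s2 s1^-1 s2 s2 s1 s1 s1 on 3 strands, so one state sum suffices:
Braid: s2 s2 s1^-1 s2 s1^-1 s2 s2 s1 s1 s1 on 3 strands, 10 crossings.
Writhe w = (#positive) - (#negative) = 8 - 2 = 6.
Enumerate smoothing states for the bracket polynomial. There are 2^10 = 1024 states.
Smooth each crossing (0=||, 1=⌣⌢); contribution A^(Σ sign_k(1-2s_k)) * d^(L-1).
Tabulate the states by total A-exponent and number of loops L (A-exp: L × count):
  A^10: L=3 ×1
  A^8: L=2 ×7, L=4 ×3
  A^6: L=1 ×14, L=3 ×28, L=5 ×3
  A^4: L=2 ×88, L=4 ×31, L=6 ×1
  A^2: L=1 ×63, L=3 ×133, L=5 ×14
  A^0: L=2 ×159, L=4 ×91, L=6 ×2
  A^-2: L=3 ×180, L=5 ×30
  A^-4: L=4 ×116, L=6 ×4
  A^-6: L=5 ×45
  A^-8: L=6 ×10
  A^-10: L=7 ×1
Each group contributes A^e * Σ count * d^(L-1):
Powers of d = -A^2 - A^-2: d^2 = A^4 + 2 + A^-4; d^3 = -A^6 - 3*A^2 - 3*A^-2 - A^-6; d^4 = A^8 + 4*A^4 + 6 + 4*A^-4 + A^-8; d^5 = -A^10 - 5*A^6 - 10*A^2 - 10*A^-2 - 5*A^-6 - A^-10; d^6 = A^12 + 6*A^8 + 15*A^4 + 20 + 15*A^-4 + 6*A^-8 + A^-12.
  A^10 * (d^2) = A^14 + 2*A^10 + A^6
  A^8 * (7*d + 3*d^3) = -3*A^14 - 16*A^10 - 16*A^6 - 3*A^2
  A^6 * (14 + 28*d^2 + 3*d^4) = 3*A^14 + 40*A^10 + 88*A^6 + 40*A^2 + 3*A^-2
  A^4 * (88*d + 31*d^3 + d^5) = -A^14 - 36*A^10 - 191*A^6 - 191*A^2 - 36*A^-2 - A^-6
  A^2 * (63 + 133*d^2 + 14*d^4) = 14*A^10 + 189*A^6 + 413*A^2 + 189*A^-2 + 14*A^-6
  A^0 * (159*d + 91*d^3 + 2*d^5) = -2*A^10 - 101*A^6 - 452*A^2 - 452*A^-2 - 101*A^-6 - 2*A^-10
  A^-2 * (180*d^2 + 30*d^4) = 30*A^6 + 300*A^2 + 540*A^-2 + 300*A^-6 + 30*A^-10
  A^-4 * (116*d^3 + 4*d^5) = -4*A^6 - 136*A^2 - 388*A^-2 - 388*A^-6 - 136*A^-10 - 4*A^-14
  A^-6 * (45*d^4) = 45*A^2 + 180*A^-2 + 270*A^-6 + 180*A^-10 + 45*A^-14
  A^-8 * (10*d^5) = -10*A^2 - 50*A^-2 - 100*A^-6 - 100*A^-10 - 50*A^-14 - 10*A^-18
  A^-10 * (d^6) = A^2 + 6*A^-2 + 15*A^-6 + 20*A^-10 + 15*A^-14 + 6*A^-18 + A^-22
Summing the groups: <K> = 2*A^10 - 4*A^6 + 7*A^2 - 8*A^-2 + 9*A^-6 - 8*A^-10 + 6*A^-14 - 4*A^-18 + A^-22
Normalise by the writhe: (-A^3)^(-w) = (-A^3)^(-6) = A^-18, so f(A) = A^-18 * <K> = 2*A^-8 - 4*A^-12 + 7*A^-16 - 8*A^-20 + 9*A^-24 - 8*A^-28 + 6*A^-32 - 4*A^-36 + A^-40.
Substitute A = t^(-1/4), i.e. A^e → t^(-e/4): V(t) = t^10 - 4*t^9 + 6*t^8 - 8*t^7 + 9*t^6 - 8*t^5 + 7*t^4 - 4*t^3 + 2*t^2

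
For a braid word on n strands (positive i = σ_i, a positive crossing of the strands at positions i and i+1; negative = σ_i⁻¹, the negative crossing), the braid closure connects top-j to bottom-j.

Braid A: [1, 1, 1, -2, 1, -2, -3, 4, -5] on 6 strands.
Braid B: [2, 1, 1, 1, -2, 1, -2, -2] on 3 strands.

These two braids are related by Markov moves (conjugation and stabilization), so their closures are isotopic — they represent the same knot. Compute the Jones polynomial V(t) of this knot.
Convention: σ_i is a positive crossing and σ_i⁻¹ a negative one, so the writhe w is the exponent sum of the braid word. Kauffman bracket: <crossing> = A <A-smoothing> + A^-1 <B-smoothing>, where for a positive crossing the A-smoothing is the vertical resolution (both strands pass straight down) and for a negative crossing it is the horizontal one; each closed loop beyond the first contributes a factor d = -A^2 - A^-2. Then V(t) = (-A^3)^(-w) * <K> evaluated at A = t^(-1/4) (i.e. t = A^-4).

Markov-equivalent braids have isotopic closures, hence identical knot invariants. Strip the Markov moves from each word to reach a common short braid β, then compute V(t) once on β.
Braid A: s1 s1 s1 s2^-1 s1 s2^-1 s3^-1 s4 s5^-1 on 6 strands reduces by inverse Markov moves (closure unchanged at each step):
  Destabilize: the word has the form β·s5^-1 where s5^-1 occurs only as the final letter (β ∈ B_5); drop it and the last strand → 5 strands.
  Destabilize: the word has the form β·s4 where s4 occurs only as the final letter (β ∈ B_4); drop it and the last strand → 4 strands.
  Destabilize: the word has the form β·s3^-1 where s3^-1 occurs only as the final letter (β ∈ B_3); drop it and the last strand → 3 strands.
Reduced to β = s1 s1 s1 s2^-1 s1 s2^-1 on 3 strands, 6 crossings.
Braid B: s2 s1 s1 s1 s2^-1 s1 s2^-1 s2^-1 on 3 strands reduces by inverse Markov moves (closure unchanged at each step):
  Deconjugate: the word is γ·β·γ⁻¹ with γ = s2 (prefix) and γ⁻¹ = s2^-1 (suffix); strip both.
Reduced to β = s1 s1 s1 s2^-1 s1 s2^-1 on 3 strands, 6 crossings.
Both give the same β = s1 s1 s1 s2^-1 s1 s2^-1 on 3 strands, so one state sum suffices:
Braid: s1 s1 s1 s2^-1 s1 s2^-1 on 3 strands, 6 crossings.
Writhe w = (#positive) - (#negative) = 4 - 2 = 2.
Computing the Kauffman bracket via state sum. There are 2^6 = 64 states.
Each crossing splits two ways (0=vertical, 1=horizontal). The state's weight is A^(#A-smoothings - #B-smoothings) * d^(loops - 1).
Tabulate the states by total A-exponent and number of loops L (A-exp: L × count):
  A^6: L=3 ×1
  A^4: L=2 ×6
  A^2: L=1 ×11, L=3 ×4
  A^0: L=2 ×19, L=4 ×1
  A^-2: L=3 ×15
  A^-4: L=4 ×6
  A^-6: L=5 ×1
Each group contributes A^e * Σ count * d^(L-1):
Powers of d = -A^2 - A^-2: d^2 = A^4 + 2 + A^-4; d^3 = -A^6 - 3*A^2 - 3*A^-2 - A^-6; d^4 = A^8 + 4*A^4 + 6 + 4*A^-4 + A^-8.
  A^6 * (d^2) = A^10 + 2*A^6 + A^2
  A^4 * (6*d) = -6*A^6 - 6*A^2
  A^2 * (11 + 4*d^2) = 4*A^6 + 19*A^2 + 4*A^-2
  A^0 * (19*d + d^3) = -A^6 - 22*A^2 - 22*A^-2 - A^-6
  A^-2 * (15*d^2) = 15*A^2 + 30*A^-2 + 15*A^-6
  A^-4 * (6*d^3) = -6*A^2 - 18*A^-2 - 18*A^-6 - 6*A^-10
  A^-6 * (d^4) = A^2 + 4*A^-2 + 6*A^-6 + 4*A^-10 + A^-14
Summing the groups: <K> = A^10 - A^6 + 2*A^2 - 2*A^-2 + 2*A^-6 - 2*A^-10 + A^-14
Normalise by the writhe: (-A^3)^(-w) = (-A^3)^(-2) = A^-6, so f(A) = A^-6 * <K> = A^4 - 1 + 2*A^-4 - 2*A^-8 + 2*A^-12 - 2*A^-16 + A^-20.
Substitute A = t^(-1/4), i.e. A^e → t^(-e/4): V(t) = t^5 - 2*t^4 + 2*t^3 - 2*t^2 + 2*t - 1 + t^-1

Answer: t^5 - 2*t^4 + 2*t^3 - 2*t^2 + 2*t - 1 + t^-1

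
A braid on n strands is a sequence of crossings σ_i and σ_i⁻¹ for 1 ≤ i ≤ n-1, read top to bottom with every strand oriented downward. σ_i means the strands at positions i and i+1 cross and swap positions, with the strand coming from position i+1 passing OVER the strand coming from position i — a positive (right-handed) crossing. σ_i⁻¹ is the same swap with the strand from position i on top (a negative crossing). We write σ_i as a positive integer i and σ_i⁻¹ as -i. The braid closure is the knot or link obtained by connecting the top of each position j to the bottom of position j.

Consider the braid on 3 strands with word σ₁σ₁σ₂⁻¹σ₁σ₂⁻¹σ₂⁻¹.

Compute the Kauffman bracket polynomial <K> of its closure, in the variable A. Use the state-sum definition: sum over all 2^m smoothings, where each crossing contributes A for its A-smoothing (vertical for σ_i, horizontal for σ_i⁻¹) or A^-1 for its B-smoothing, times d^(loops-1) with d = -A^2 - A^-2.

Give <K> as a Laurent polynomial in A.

-A^12 + 2*A^8 - 2*A^4 + 3 - 2*A^-4 + 2*A^-8 - A^-12

Derivation:
Braid: s1 s1 s2^-1 s1 s2^-1 s2^-1 on 3 strands, 6 crossings.
Writhe w = (#positive) - (#negative) = 3 - 3 = 0.
Computing the Kauffman bracket via state sum. There are 2^6 = 64 states.
For each crossing: s=0 is the vertical smoothing, s=1 horizontal. Crossing k contributes A^(sign_k * (1 - 2*s_k)); loop factor d = -A^2 - A^-2.
Tabulate the states by total A-exponent and number of loops L (A-exp: L × count):
  A^6: L=4 ×1
  A^4: L=3 ×6
  A^2: L=2 ×14, L=4 ×1
  A^0: L=1 ×13, L=3 ×7
  A^-2: L=2 ×14, L=4 ×1
  A^-4: L=3 ×6
  A^-6: L=4 ×1
Each group contributes A^e * Σ count * d^(L-1):
Powers of d = -A^2 - A^-2: d^2 = A^4 + 2 + A^-4; d^3 = -A^6 - 3*A^2 - 3*A^-2 - A^-6.
  A^6 * (d^3) = -A^12 - 3*A^8 - 3*A^4 - 1
  A^4 * (6*d^2) = 6*A^8 + 12*A^4 + 6
  A^2 * (14*d + d^3) = -A^8 - 17*A^4 - 17 - A^-4
  A^0 * (13 + 7*d^2) = 7*A^4 + 27 + 7*A^-4
  A^-2 * (14*d + d^3) = -A^4 - 17 - 17*A^-4 - A^-8
  A^-4 * (6*d^2) = 6 + 12*A^-4 + 6*A^-8
  A^-6 * (d^3) = -1 - 3*A^-4 - 3*A^-8 - A^-12
Summing the groups: <K> = -A^12 + 2*A^8 - 2*A^4 + 3 - 2*A^-4 + 2*A^-8 - A^-12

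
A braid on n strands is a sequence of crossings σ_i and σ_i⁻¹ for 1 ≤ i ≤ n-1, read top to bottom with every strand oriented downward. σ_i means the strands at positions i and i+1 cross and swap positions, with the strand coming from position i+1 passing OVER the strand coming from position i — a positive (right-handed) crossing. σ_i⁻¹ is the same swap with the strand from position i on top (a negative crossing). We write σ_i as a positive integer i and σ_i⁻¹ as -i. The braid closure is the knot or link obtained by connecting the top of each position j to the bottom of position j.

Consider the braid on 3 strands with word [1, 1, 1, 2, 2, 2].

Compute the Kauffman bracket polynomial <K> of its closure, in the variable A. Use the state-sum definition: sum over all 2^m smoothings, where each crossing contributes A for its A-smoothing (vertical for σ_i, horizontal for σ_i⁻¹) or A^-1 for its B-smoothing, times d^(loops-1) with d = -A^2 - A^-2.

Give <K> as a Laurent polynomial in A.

A^10 + 2*A^2 - 2*A^-2 + A^-6 - 2*A^-10 + A^-14

Derivation:
Braid: s1 s1 s1 s2 s2 s2 on 3 strands, 6 crossings.
Writhe w = (#positive) - (#negative) = 6 - 0 = 6.
Computing the Kauffman bracket via state sum. There are 2^6 = 64 states.
Each crossing splits two ways (0=vertical, 1=horizontal). The state's weight is A^(#A-smoothings - #B-smoothings) * d^(loops - 1).
Tabulate the states by total A-exponent and number of loops L (A-exp: L × count):
  A^6: L=3 ×1
  A^4: L=2 ×6
  A^2: L=1 ×9, L=3 ×6
  A^0: L=2 ×18, L=4 ×2
  A^-2: L=3 ×15
  A^-4: L=4 ×6
  A^-6: L=5 ×1
Each group contributes A^e * Σ count * d^(L-1):
Powers of d = -A^2 - A^-2: d^2 = A^4 + 2 + A^-4; d^3 = -A^6 - 3*A^2 - 3*A^-2 - A^-6; d^4 = A^8 + 4*A^4 + 6 + 4*A^-4 + A^-8.
  A^6 * (d^2) = A^10 + 2*A^6 + A^2
  A^4 * (6*d) = -6*A^6 - 6*A^2
  A^2 * (9 + 6*d^2) = 6*A^6 + 21*A^2 + 6*A^-2
  A^0 * (18*d + 2*d^3) = -2*A^6 - 24*A^2 - 24*A^-2 - 2*A^-6
  A^-2 * (15*d^2) = 15*A^2 + 30*A^-2 + 15*A^-6
  A^-4 * (6*d^3) = -6*A^2 - 18*A^-2 - 18*A^-6 - 6*A^-10
  A^-6 * (d^4) = A^2 + 4*A^-2 + 6*A^-6 + 4*A^-10 + A^-14
Summing the groups: <K> = A^10 + 2*A^2 - 2*A^-2 + A^-6 - 2*A^-10 + A^-14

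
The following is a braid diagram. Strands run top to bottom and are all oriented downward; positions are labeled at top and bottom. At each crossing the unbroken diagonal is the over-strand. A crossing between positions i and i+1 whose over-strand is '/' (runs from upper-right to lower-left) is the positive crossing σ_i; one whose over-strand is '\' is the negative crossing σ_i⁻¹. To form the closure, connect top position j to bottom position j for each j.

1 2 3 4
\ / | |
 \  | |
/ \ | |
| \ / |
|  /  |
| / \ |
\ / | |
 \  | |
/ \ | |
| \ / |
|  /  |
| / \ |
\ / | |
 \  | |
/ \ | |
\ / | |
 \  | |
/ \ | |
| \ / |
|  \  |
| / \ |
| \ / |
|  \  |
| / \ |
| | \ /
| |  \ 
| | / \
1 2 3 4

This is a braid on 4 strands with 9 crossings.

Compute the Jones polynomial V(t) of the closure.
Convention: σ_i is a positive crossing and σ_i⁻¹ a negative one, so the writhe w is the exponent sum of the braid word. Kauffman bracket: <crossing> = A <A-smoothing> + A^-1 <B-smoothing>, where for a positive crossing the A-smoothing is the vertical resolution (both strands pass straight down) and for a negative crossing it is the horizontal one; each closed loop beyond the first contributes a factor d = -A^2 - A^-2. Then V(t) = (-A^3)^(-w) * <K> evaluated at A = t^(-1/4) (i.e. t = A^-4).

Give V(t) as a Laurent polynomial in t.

Reading the diagram top to bottom ('/'-over between positions i,i+1 = s_i, '\'-over = s_i^-1): braid word = s1^-1 s2 s1^-1 s2 s1^-1 s1^-1 s2^-1 s2^-1 s3^-1.
The presented braid s1^-1 s2 s1^-1 s2 s1^-1 s1^-1 s2^-1 s2^-1 s3^-1 on 4 strands reduces by inverse Markov moves (closure unchanged at each step):
  Destabilize: the word has the form β·s3^-1 where s3^-1 occurs only as the final letter (β ∈ B_3); drop it and the last strand → 3 strands.
Reduced to β = s1^-1 s2 s1^-1 s2 s1^-1 s1^-1 s2^-1 s2^-1 on 3 strands, 8 crossings.
Compute on β:
Braid: s1^-1 s2 s1^-1 s2 s1^-1 s1^-1 s2^-1 s2^-1 on 3 strands, 8 crossings.
Writhe w = (#positive) - (#negative) = 2 - 6 = -4.
State-sum expansion of <K>. There are 2^8 = 256 states.
Each crossing splits two ways (0=vertical, 1=horizontal). The state's weight is A^(#A-smoothings - #B-smoothings) * d^(loops - 1).
Tabulate the states by total A-exponent and number of loops L (A-exp: L × count):
  A^8: L=5 ×1
  A^6: L=4 ×8
  A^4: L=3 ×26, L=5 ×2
  A^2: L=2 ×41, L=4 ×15
  A^0: L=1 ×26, L=3 ×43, L=5 ×1
  A^-2: L=2 ×47, L=4 ×9
  A^-4: L=1 ×11, L=3 ×16, L=5 ×1
  A^-6: L=2 ×6, L=4 ×2
  A^-8: L=3 ×1
Each group contributes A^e * Σ count * d^(L-1):
Powers of d = -A^2 - A^-2: d^2 = A^4 + 2 + A^-4; d^3 = -A^6 - 3*A^2 - 3*A^-2 - A^-6; d^4 = A^8 + 4*A^4 + 6 + 4*A^-4 + A^-8.
  A^8 * (d^4) = A^16 + 4*A^12 + 6*A^8 + 4*A^4 + 1
  A^6 * (8*d^3) = -8*A^12 - 24*A^8 - 24*A^4 - 8
  A^4 * (26*d^2 + 2*d^4) = 2*A^12 + 34*A^8 + 64*A^4 + 34 + 2*A^-4
  A^2 * (41*d + 15*d^3) = -15*A^8 - 86*A^4 - 86 - 15*A^-4
  A^0 * (26 + 43*d^2 + d^4) = A^8 + 47*A^4 + 118 + 47*A^-4 + A^-8
  A^-2 * (47*d + 9*d^3) = -9*A^4 - 74 - 74*A^-4 - 9*A^-8
  A^-4 * (11 + 16*d^2 + d^4) = A^4 + 20 + 49*A^-4 + 20*A^-8 + A^-12
  A^-6 * (6*d + 2*d^3) = -2 - 12*A^-4 - 12*A^-8 - 2*A^-12
  A^-8 * (d^2) = A^-4 + 2*A^-8 + A^-12
Summing the groups: <K> = A^16 - 2*A^12 + 2*A^8 - 3*A^4 + 3 - 2*A^-4 + 2*A^-8
Normalise by the writhe: (-A^3)^(-w) = (-A^3)^(4) = A^12, so f(A) = A^12 * <K> = A^28 - 2*A^24 + 2*A^20 - 3*A^16 + 3*A^12 - 2*A^8 + 2*A^4.
Substitute A = t^(-1/4), i.e. A^e → t^(-e/4): V(t) = 2*t^-1 - 2*t^-2 + 3*t^-3 - 3*t^-4 + 2*t^-5 - 2*t^-6 + t^-7

Answer: 2*t^-1 - 2*t^-2 + 3*t^-3 - 3*t^-4 + 2*t^-5 - 2*t^-6 + t^-7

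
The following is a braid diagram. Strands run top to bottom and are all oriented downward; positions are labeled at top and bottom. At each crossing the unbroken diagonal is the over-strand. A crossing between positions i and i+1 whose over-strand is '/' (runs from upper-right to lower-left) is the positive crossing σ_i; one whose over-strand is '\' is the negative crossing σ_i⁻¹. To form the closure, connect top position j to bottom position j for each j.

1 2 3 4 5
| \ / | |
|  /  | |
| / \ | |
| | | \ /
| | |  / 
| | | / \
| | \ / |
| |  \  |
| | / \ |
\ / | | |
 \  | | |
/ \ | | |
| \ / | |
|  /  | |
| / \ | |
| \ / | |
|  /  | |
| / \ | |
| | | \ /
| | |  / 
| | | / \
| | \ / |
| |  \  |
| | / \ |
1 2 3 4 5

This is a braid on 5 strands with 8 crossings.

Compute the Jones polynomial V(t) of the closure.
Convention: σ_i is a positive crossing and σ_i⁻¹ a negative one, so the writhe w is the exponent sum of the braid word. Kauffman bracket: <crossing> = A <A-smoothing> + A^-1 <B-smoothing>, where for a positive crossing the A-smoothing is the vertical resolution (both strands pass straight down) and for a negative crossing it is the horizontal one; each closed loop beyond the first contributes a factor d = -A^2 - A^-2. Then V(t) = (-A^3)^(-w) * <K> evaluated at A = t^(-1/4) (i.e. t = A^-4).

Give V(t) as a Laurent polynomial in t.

Reading the diagram top to bottom ('/'-over between positions i,i+1 = s_i, '\'-over = s_i^-1): braid word = s2 s4 s3^-1 s1^-1 s2 s2 s4 s3^-1.
Braid: s2 s4 s3^-1 s1^-1 s2 s2 s4 s3^-1 on 5 strands, 8 crossings.
Writhe w = (#positive) - (#negative) = 5 - 3 = 2.
State-sum expansion of <K>. There are 2^8 = 256 states.
Each crossing splits two ways (0=vertical, 1=horizontal). The state's weight is A^(#A-smoothings - #B-smoothings) * d^(loops - 1).
Tabulate the states by total A-exponent and number of loops L (A-exp: L × count):
  A^8: L=4 ×1
  A^6: L=3 ×7, L=5 ×1
  A^4: L=2 ×19, L=4 ×9
  A^2: L=1 ×19, L=3 ×35, L=5 ×2
  A^0: L=2 ×48, L=4 ×22
  A^-2: L=3 ×49, L=5 ×7
  A^-4: L=4 ×27, L=6 ×1
  A^-6: L=5 ×8
  A^-8: L=6 ×1
Each group contributes A^e * Σ count * d^(L-1):
Powers of d = -A^2 - A^-2: d^2 = A^4 + 2 + A^-4; d^3 = -A^6 - 3*A^2 - 3*A^-2 - A^-6; d^4 = A^8 + 4*A^4 + 6 + 4*A^-4 + A^-8; d^5 = -A^10 - 5*A^6 - 10*A^2 - 10*A^-2 - 5*A^-6 - A^-10.
  A^8 * (d^3) = -A^14 - 3*A^10 - 3*A^6 - A^2
  A^6 * (7*d^2 + d^4) = A^14 + 11*A^10 + 20*A^6 + 11*A^2 + A^-2
  A^4 * (19*d + 9*d^3) = -9*A^10 - 46*A^6 - 46*A^2 - 9*A^-2
  A^2 * (19 + 35*d^2 + 2*d^4) = 2*A^10 + 43*A^6 + 101*A^2 + 43*A^-2 + 2*A^-6
  A^0 * (48*d + 22*d^3) = -22*A^6 - 114*A^2 - 114*A^-2 - 22*A^-6
  A^-2 * (49*d^2 + 7*d^4) = 7*A^6 + 77*A^2 + 140*A^-2 + 77*A^-6 + 7*A^-10
  A^-4 * (27*d^3 + d^5) = -A^6 - 32*A^2 - 91*A^-2 - 91*A^-6 - 32*A^-10 - A^-14
  A^-6 * (8*d^4) = 8*A^2 + 32*A^-2 + 48*A^-6 + 32*A^-10 + 8*A^-14
  A^-8 * (d^5) = -A^2 - 5*A^-2 - 10*A^-6 - 10*A^-10 - 5*A^-14 - A^-18
Summing the groups: <K> = A^10 - 2*A^6 + 3*A^2 - 3*A^-2 + 4*A^-6 - 3*A^-10 + 2*A^-14 - A^-18
Normalise by the writhe: (-A^3)^(-w) = (-A^3)^(-2) = A^-6, so f(A) = A^-6 * <K> = A^4 - 2 + 3*A^-4 - 3*A^-8 + 4*A^-12 - 3*A^-16 + 2*A^-20 - A^-24.
Substitute A = t^(-1/4), i.e. A^e → t^(-e/4): V(t) = -t^6 + 2*t^5 - 3*t^4 + 4*t^3 - 3*t^2 + 3*t - 2 + t^-1

Answer: -t^6 + 2*t^5 - 3*t^4 + 4*t^3 - 3*t^2 + 3*t - 2 + t^-1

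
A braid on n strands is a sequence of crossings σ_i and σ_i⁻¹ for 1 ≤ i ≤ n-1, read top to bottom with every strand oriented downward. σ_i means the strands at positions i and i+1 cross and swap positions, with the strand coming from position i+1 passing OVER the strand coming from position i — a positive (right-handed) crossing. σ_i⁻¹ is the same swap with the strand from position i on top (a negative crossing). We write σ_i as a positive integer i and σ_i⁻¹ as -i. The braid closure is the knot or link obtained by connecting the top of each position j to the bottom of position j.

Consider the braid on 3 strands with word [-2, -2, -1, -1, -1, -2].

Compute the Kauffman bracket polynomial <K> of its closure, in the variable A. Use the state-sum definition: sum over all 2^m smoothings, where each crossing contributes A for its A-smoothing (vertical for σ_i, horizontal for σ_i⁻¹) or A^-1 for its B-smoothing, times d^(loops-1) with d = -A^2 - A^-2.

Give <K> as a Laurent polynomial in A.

Braid: s2^-1 s2^-1 s1^-1 s1^-1 s1^-1 s2^-1 on 3 strands, 6 crossings.
Writhe w = (#positive) - (#negative) = 0 - 6 = -6.
State-sum expansion of <K>. There are 2^6 = 64 states.
Smooth each crossing (0=||, 1=⌣⌢); contribution A^(Σ sign_k(1-2s_k)) * d^(L-1).
Tabulate the states by total A-exponent and number of loops L (A-exp: L × count):
  A^6: L=5 ×1
  A^4: L=4 ×6
  A^2: L=3 ×15
  A^0: L=2 ×18, L=4 ×2
  A^-2: L=1 ×9, L=3 ×6
  A^-4: L=2 ×6
  A^-6: L=3 ×1
Each group contributes A^e * Σ count * d^(L-1):
Powers of d = -A^2 - A^-2: d^2 = A^4 + 2 + A^-4; d^3 = -A^6 - 3*A^2 - 3*A^-2 - A^-6; d^4 = A^8 + 4*A^4 + 6 + 4*A^-4 + A^-8.
  A^6 * (d^4) = A^14 + 4*A^10 + 6*A^6 + 4*A^2 + A^-2
  A^4 * (6*d^3) = -6*A^10 - 18*A^6 - 18*A^2 - 6*A^-2
  A^2 * (15*d^2) = 15*A^6 + 30*A^2 + 15*A^-2
  A^0 * (18*d + 2*d^3) = -2*A^6 - 24*A^2 - 24*A^-2 - 2*A^-6
  A^-2 * (9 + 6*d^2) = 6*A^2 + 21*A^-2 + 6*A^-6
  A^-4 * (6*d) = -6*A^-2 - 6*A^-6
  A^-6 * (d^2) = A^-2 + 2*A^-6 + A^-10
Summing the groups: <K> = A^14 - 2*A^10 + A^6 - 2*A^2 + 2*A^-2 + A^-10

Answer: A^14 - 2*A^10 + A^6 - 2*A^2 + 2*A^-2 + A^-10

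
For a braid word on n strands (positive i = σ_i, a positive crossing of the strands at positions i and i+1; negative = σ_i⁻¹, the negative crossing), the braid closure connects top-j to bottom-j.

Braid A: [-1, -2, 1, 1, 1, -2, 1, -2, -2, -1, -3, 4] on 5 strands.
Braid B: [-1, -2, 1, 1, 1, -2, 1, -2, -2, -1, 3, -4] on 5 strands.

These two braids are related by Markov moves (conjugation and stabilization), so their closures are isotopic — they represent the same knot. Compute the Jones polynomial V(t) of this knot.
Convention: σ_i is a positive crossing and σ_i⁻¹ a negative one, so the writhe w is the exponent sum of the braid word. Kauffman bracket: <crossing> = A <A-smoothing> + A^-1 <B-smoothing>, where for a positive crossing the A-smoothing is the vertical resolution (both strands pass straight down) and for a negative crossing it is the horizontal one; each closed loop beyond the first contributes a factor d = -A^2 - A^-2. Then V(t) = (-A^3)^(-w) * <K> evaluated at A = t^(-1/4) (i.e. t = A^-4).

t^2 - 2*t + 3 - 3*t^-1 + 4*t^-2 - 3*t^-3 + 2*t^-4 - 2*t^-5 + t^-6

Derivation:
Markov-equivalent braids have isotopic closures, hence identical knot invariants. Strip the Markov moves from each word to reach a common short braid β, then compute V(t) once on β.
Braid A: s1^-1 s2^-1 s1 s1 s1 s2^-1 s1 s2^-1 s2^-1 s1^-1 s3^-1 s4 on 5 strands reduces by inverse Markov moves (closure unchanged at each step):
  Destabilize: the word has the form β·s4 where s4 occurs only as the final letter (β ∈ B_4); drop it and the last strand → 4 strands.
  Destabilize: the word has the form β·s3^-1 where s3^-1 occurs only as the final letter (β ∈ B_3); drop it and the last strand → 3 strands.
Reduced to β = s1^-1 s2^-1 s1 s1 s1 s2^-1 s1 s2^-1 s2^-1 s1^-1 on 3 strands, 10 crossings.
Braid B: s1^-1 s2^-1 s1 s1 s1 s2^-1 s1 s2^-1 s2^-1 s1^-1 s3 s4^-1 on 5 strands reduces by inverse Markov moves (closure unchanged at each step):
  Destabilize: the word has the form β·s4^-1 where s4^-1 occurs only as the final letter (β ∈ B_4); drop it and the last strand → 4 strands.
  Destabilize: the word has the form β·s3 where s3 occurs only as the final letter (β ∈ B_3); drop it and the last strand → 3 strands.
Reduced to β = s1^-1 s2^-1 s1 s1 s1 s2^-1 s1 s2^-1 s2^-1 s1^-1 on 3 strands, 10 crossings.
Both give the same β = s1^-1 s2^-1 s1 s1 s1 s2^-1 s1 s2^-1 s2^-1 s1^-1 on 3 strands, so one state sum suffices:
Braid: s1^-1 s2^-1 s1 s1 s1 s2^-1 s1 s2^-1 s2^-1 s1^-1 on 3 strands, 10 crossings.
Writhe w = (#positive) - (#negative) = 4 - 6 = -2.
Computing the Kauffman bracket via state sum. There are 2^10 = 1024 states.
For each crossing: s=0 is the vertical smoothing, s=1 horizontal. Crossing k contributes A^(sign_k * (1 - 2*s_k)); loop factor d = -A^2 - A^-2.
Tabulate the states by total A-exponent and number of loops L (A-exp: L × count):
  A^10: L=5 ×1
  A^8: L=4 ×10
  A^6: L=3 ×38, L=5 ×7
  A^4: L=2 ×67, L=4 ×49, L=6 ×4
  A^2: L=1 ×46, L=3 ×130, L=5 ×33, L=7 ×1
  A^0: L=2 ×131, L=4 ×110, L=6 ×11
  A^-2: L=1 ×25, L=3 ×133, L=5 ×51, L=7 ×1
  A^-4: L=2 ×37, L=4 ×72, L=6 ×11
  A^-6: L=3 ×25, L=5 ×19, L=7 ×1
  A^-8: L=4 ×8, L=6 ×2
  A^-10: L=5 ×1
Each group contributes A^e * Σ count * d^(L-1):
Powers of d = -A^2 - A^-2: d^2 = A^4 + 2 + A^-4; d^3 = -A^6 - 3*A^2 - 3*A^-2 - A^-6; d^4 = A^8 + 4*A^4 + 6 + 4*A^-4 + A^-8; d^5 = -A^10 - 5*A^6 - 10*A^2 - 10*A^-2 - 5*A^-6 - A^-10; d^6 = A^12 + 6*A^8 + 15*A^4 + 20 + 15*A^-4 + 6*A^-8 + A^-12.
  A^10 * (d^4) = A^18 + 4*A^14 + 6*A^10 + 4*A^6 + A^2
  A^8 * (10*d^3) = -10*A^14 - 30*A^10 - 30*A^6 - 10*A^2
  A^6 * (38*d^2 + 7*d^4) = 7*A^14 + 66*A^10 + 118*A^6 + 66*A^2 + 7*A^-2
  A^4 * (67*d + 49*d^3 + 4*d^5) = -4*A^14 - 69*A^10 - 254*A^6 - 254*A^2 - 69*A^-2 - 4*A^-6
  A^2 * (46 + 130*d^2 + 33*d^4 + d^6) = A^14 + 39*A^10 + 277*A^6 + 524*A^2 + 277*A^-2 + 39*A^-6 + A^-10
  A^0 * (131*d + 110*d^3 + 11*d^5) = -11*A^10 - 165*A^6 - 571*A^2 - 571*A^-2 - 165*A^-6 - 11*A^-10
  A^-2 * (25 + 133*d^2 + 51*d^4 + d^6) = A^10 + 57*A^6 + 352*A^2 + 617*A^-2 + 352*A^-6 + 57*A^-10 + A^-14
  A^-4 * (37*d + 72*d^3 + 11*d^5) = -11*A^6 - 127*A^2 - 363*A^-2 - 363*A^-6 - 127*A^-10 - 11*A^-14
  A^-6 * (25*d^2 + 19*d^4 + d^6) = A^6 + 25*A^2 + 116*A^-2 + 184*A^-6 + 116*A^-10 + 25*A^-14 + A^-18
  A^-8 * (8*d^3 + 2*d^5) = -2*A^2 - 18*A^-2 - 44*A^-6 - 44*A^-10 - 18*A^-14 - 2*A^-18
  A^-10 * (d^4) = A^-2 + 4*A^-6 + 6*A^-10 + 4*A^-14 + A^-18
Summing the groups: <K> = A^18 - 2*A^14 + 2*A^10 - 3*A^6 + 4*A^2 - 3*A^-2 + 3*A^-6 - 2*A^-10 + A^-14
Normalise by the writhe: (-A^3)^(-w) = (-A^3)^(2) = A^6, so f(A) = A^6 * <K> = A^24 - 2*A^20 + 2*A^16 - 3*A^12 + 4*A^8 - 3*A^4 + 3 - 2*A^-4 + A^-8.
Substitute A = t^(-1/4), i.e. A^e → t^(-e/4): V(t) = t^2 - 2*t + 3 - 3*t^-1 + 4*t^-2 - 3*t^-3 + 2*t^-4 - 2*t^-5 + t^-6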